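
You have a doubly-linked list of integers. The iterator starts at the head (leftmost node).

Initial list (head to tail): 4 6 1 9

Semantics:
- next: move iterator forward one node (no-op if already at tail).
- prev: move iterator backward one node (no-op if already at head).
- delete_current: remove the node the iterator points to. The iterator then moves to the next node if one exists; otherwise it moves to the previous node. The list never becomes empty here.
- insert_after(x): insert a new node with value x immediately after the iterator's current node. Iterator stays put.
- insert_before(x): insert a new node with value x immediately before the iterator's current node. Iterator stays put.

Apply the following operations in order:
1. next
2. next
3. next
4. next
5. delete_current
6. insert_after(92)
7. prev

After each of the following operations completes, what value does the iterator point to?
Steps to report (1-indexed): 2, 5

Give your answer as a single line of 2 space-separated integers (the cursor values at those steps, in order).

Answer: 1 1

Derivation:
After 1 (next): list=[4, 6, 1, 9] cursor@6
After 2 (next): list=[4, 6, 1, 9] cursor@1
After 3 (next): list=[4, 6, 1, 9] cursor@9
After 4 (next): list=[4, 6, 1, 9] cursor@9
After 5 (delete_current): list=[4, 6, 1] cursor@1
After 6 (insert_after(92)): list=[4, 6, 1, 92] cursor@1
After 7 (prev): list=[4, 6, 1, 92] cursor@6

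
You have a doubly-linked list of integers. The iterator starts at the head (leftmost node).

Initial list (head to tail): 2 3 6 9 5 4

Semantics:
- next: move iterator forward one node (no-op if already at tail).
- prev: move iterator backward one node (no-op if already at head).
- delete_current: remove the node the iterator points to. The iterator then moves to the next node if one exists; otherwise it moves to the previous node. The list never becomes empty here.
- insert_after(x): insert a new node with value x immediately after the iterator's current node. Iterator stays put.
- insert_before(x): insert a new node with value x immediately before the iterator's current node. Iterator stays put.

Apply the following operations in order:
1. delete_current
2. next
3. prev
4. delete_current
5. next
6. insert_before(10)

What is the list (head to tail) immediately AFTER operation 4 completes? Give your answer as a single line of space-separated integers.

Answer: 6 9 5 4

Derivation:
After 1 (delete_current): list=[3, 6, 9, 5, 4] cursor@3
After 2 (next): list=[3, 6, 9, 5, 4] cursor@6
After 3 (prev): list=[3, 6, 9, 5, 4] cursor@3
After 4 (delete_current): list=[6, 9, 5, 4] cursor@6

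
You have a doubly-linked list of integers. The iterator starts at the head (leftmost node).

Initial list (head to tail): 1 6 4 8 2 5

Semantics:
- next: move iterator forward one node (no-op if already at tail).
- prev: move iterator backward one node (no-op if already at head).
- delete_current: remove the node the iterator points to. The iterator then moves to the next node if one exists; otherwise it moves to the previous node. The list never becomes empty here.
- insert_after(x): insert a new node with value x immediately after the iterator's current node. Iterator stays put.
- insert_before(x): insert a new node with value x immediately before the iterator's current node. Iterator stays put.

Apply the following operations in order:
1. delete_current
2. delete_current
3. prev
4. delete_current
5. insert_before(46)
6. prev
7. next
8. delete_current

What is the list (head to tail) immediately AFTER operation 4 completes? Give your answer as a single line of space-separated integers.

After 1 (delete_current): list=[6, 4, 8, 2, 5] cursor@6
After 2 (delete_current): list=[4, 8, 2, 5] cursor@4
After 3 (prev): list=[4, 8, 2, 5] cursor@4
After 4 (delete_current): list=[8, 2, 5] cursor@8

Answer: 8 2 5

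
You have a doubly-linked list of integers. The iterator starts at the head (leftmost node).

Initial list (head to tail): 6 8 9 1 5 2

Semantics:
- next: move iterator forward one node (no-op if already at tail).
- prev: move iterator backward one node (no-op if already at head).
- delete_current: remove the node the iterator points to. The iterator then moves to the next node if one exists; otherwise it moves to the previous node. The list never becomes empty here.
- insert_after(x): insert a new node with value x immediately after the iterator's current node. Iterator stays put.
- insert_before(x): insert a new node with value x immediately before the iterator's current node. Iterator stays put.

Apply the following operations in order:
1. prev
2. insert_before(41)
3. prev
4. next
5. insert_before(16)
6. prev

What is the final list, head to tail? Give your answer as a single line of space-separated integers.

After 1 (prev): list=[6, 8, 9, 1, 5, 2] cursor@6
After 2 (insert_before(41)): list=[41, 6, 8, 9, 1, 5, 2] cursor@6
After 3 (prev): list=[41, 6, 8, 9, 1, 5, 2] cursor@41
After 4 (next): list=[41, 6, 8, 9, 1, 5, 2] cursor@6
After 5 (insert_before(16)): list=[41, 16, 6, 8, 9, 1, 5, 2] cursor@6
After 6 (prev): list=[41, 16, 6, 8, 9, 1, 5, 2] cursor@16

Answer: 41 16 6 8 9 1 5 2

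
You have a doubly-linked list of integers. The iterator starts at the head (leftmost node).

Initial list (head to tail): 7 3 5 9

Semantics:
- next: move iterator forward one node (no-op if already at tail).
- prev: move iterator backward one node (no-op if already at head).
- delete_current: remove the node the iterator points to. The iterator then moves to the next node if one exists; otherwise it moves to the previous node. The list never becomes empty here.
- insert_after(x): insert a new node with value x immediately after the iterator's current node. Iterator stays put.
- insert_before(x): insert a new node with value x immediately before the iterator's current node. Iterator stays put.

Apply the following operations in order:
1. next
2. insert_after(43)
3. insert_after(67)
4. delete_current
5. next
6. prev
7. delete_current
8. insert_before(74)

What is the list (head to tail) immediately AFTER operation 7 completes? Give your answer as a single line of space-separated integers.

Answer: 7 43 5 9

Derivation:
After 1 (next): list=[7, 3, 5, 9] cursor@3
After 2 (insert_after(43)): list=[7, 3, 43, 5, 9] cursor@3
After 3 (insert_after(67)): list=[7, 3, 67, 43, 5, 9] cursor@3
After 4 (delete_current): list=[7, 67, 43, 5, 9] cursor@67
After 5 (next): list=[7, 67, 43, 5, 9] cursor@43
After 6 (prev): list=[7, 67, 43, 5, 9] cursor@67
After 7 (delete_current): list=[7, 43, 5, 9] cursor@43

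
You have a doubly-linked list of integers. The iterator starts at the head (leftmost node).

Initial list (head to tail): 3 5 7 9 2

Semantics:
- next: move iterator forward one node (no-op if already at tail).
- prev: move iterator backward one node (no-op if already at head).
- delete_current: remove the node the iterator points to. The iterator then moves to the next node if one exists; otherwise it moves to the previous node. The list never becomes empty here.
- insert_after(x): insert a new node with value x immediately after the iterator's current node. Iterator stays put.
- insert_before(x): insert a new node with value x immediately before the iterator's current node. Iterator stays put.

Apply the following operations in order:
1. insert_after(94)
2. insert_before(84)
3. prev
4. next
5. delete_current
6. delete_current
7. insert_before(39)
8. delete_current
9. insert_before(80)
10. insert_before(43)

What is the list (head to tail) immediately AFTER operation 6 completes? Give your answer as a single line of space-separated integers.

After 1 (insert_after(94)): list=[3, 94, 5, 7, 9, 2] cursor@3
After 2 (insert_before(84)): list=[84, 3, 94, 5, 7, 9, 2] cursor@3
After 3 (prev): list=[84, 3, 94, 5, 7, 9, 2] cursor@84
After 4 (next): list=[84, 3, 94, 5, 7, 9, 2] cursor@3
After 5 (delete_current): list=[84, 94, 5, 7, 9, 2] cursor@94
After 6 (delete_current): list=[84, 5, 7, 9, 2] cursor@5

Answer: 84 5 7 9 2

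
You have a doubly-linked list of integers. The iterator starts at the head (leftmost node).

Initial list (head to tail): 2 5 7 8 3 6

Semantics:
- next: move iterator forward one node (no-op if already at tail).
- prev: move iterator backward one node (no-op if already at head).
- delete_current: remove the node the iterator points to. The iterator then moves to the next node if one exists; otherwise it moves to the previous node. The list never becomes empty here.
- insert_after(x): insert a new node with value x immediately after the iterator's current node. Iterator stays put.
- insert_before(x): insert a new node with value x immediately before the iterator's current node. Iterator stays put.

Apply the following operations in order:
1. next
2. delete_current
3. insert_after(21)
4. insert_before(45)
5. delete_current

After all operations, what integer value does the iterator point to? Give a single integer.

After 1 (next): list=[2, 5, 7, 8, 3, 6] cursor@5
After 2 (delete_current): list=[2, 7, 8, 3, 6] cursor@7
After 3 (insert_after(21)): list=[2, 7, 21, 8, 3, 6] cursor@7
After 4 (insert_before(45)): list=[2, 45, 7, 21, 8, 3, 6] cursor@7
After 5 (delete_current): list=[2, 45, 21, 8, 3, 6] cursor@21

Answer: 21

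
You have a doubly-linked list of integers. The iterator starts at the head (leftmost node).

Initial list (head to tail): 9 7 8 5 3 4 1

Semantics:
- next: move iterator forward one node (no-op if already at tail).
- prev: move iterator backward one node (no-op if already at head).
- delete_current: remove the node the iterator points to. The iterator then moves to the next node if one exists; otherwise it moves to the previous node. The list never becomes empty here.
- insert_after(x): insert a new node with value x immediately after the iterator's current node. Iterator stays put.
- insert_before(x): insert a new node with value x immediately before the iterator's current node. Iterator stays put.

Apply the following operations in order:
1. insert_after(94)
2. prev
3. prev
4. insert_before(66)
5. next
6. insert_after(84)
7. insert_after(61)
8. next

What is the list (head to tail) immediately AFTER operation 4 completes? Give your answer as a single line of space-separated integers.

Answer: 66 9 94 7 8 5 3 4 1

Derivation:
After 1 (insert_after(94)): list=[9, 94, 7, 8, 5, 3, 4, 1] cursor@9
After 2 (prev): list=[9, 94, 7, 8, 5, 3, 4, 1] cursor@9
After 3 (prev): list=[9, 94, 7, 8, 5, 3, 4, 1] cursor@9
After 4 (insert_before(66)): list=[66, 9, 94, 7, 8, 5, 3, 4, 1] cursor@9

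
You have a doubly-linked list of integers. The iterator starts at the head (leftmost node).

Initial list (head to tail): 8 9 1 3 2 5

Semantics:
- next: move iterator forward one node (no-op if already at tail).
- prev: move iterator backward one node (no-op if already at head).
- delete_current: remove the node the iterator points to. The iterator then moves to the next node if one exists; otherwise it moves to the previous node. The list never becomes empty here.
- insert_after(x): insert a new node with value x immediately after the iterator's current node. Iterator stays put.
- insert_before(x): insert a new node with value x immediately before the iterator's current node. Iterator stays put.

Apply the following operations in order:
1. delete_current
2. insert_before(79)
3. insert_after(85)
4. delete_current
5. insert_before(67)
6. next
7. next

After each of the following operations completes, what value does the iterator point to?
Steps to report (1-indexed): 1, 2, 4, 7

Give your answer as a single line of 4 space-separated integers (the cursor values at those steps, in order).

After 1 (delete_current): list=[9, 1, 3, 2, 5] cursor@9
After 2 (insert_before(79)): list=[79, 9, 1, 3, 2, 5] cursor@9
After 3 (insert_after(85)): list=[79, 9, 85, 1, 3, 2, 5] cursor@9
After 4 (delete_current): list=[79, 85, 1, 3, 2, 5] cursor@85
After 5 (insert_before(67)): list=[79, 67, 85, 1, 3, 2, 5] cursor@85
After 6 (next): list=[79, 67, 85, 1, 3, 2, 5] cursor@1
After 7 (next): list=[79, 67, 85, 1, 3, 2, 5] cursor@3

Answer: 9 9 85 3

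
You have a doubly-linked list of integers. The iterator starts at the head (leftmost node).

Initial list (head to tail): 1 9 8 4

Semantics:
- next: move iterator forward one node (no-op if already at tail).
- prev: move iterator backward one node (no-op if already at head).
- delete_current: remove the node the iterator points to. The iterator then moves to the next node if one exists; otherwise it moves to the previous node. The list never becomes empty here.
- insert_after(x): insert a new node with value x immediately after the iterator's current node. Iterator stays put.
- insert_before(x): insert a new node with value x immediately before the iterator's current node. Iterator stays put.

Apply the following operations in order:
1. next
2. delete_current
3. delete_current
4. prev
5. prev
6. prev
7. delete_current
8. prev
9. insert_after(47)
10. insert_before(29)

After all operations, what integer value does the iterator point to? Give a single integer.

Answer: 4

Derivation:
After 1 (next): list=[1, 9, 8, 4] cursor@9
After 2 (delete_current): list=[1, 8, 4] cursor@8
After 3 (delete_current): list=[1, 4] cursor@4
After 4 (prev): list=[1, 4] cursor@1
After 5 (prev): list=[1, 4] cursor@1
After 6 (prev): list=[1, 4] cursor@1
After 7 (delete_current): list=[4] cursor@4
After 8 (prev): list=[4] cursor@4
After 9 (insert_after(47)): list=[4, 47] cursor@4
After 10 (insert_before(29)): list=[29, 4, 47] cursor@4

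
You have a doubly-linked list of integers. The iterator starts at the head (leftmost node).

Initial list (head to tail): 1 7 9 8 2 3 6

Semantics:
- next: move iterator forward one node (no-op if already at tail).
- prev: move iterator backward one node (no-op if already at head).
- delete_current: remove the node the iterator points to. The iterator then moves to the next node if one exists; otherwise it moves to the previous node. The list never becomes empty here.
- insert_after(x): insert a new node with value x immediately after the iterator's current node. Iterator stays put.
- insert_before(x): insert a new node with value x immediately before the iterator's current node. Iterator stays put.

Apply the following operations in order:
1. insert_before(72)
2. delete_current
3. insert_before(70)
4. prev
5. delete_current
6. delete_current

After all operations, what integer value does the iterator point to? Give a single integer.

Answer: 9

Derivation:
After 1 (insert_before(72)): list=[72, 1, 7, 9, 8, 2, 3, 6] cursor@1
After 2 (delete_current): list=[72, 7, 9, 8, 2, 3, 6] cursor@7
After 3 (insert_before(70)): list=[72, 70, 7, 9, 8, 2, 3, 6] cursor@7
After 4 (prev): list=[72, 70, 7, 9, 8, 2, 3, 6] cursor@70
After 5 (delete_current): list=[72, 7, 9, 8, 2, 3, 6] cursor@7
After 6 (delete_current): list=[72, 9, 8, 2, 3, 6] cursor@9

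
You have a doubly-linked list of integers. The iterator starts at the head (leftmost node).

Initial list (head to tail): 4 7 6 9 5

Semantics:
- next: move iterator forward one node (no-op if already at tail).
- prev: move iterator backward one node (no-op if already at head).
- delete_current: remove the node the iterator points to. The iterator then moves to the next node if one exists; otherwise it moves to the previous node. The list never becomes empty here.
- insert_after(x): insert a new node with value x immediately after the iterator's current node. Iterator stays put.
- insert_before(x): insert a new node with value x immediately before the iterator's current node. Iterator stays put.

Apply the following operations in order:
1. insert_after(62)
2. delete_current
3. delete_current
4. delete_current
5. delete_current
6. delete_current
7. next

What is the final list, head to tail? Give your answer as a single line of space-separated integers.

Answer: 5

Derivation:
After 1 (insert_after(62)): list=[4, 62, 7, 6, 9, 5] cursor@4
After 2 (delete_current): list=[62, 7, 6, 9, 5] cursor@62
After 3 (delete_current): list=[7, 6, 9, 5] cursor@7
After 4 (delete_current): list=[6, 9, 5] cursor@6
After 5 (delete_current): list=[9, 5] cursor@9
After 6 (delete_current): list=[5] cursor@5
After 7 (next): list=[5] cursor@5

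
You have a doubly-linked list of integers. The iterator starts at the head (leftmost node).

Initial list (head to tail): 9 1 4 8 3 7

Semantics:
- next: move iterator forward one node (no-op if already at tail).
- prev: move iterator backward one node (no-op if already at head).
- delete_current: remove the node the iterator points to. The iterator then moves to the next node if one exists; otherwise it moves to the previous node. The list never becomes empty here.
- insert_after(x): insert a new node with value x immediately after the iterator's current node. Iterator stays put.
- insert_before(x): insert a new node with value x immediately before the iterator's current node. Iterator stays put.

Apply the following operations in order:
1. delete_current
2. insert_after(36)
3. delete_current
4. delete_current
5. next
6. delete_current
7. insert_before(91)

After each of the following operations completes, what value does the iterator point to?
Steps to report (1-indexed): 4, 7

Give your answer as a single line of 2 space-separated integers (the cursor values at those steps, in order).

After 1 (delete_current): list=[1, 4, 8, 3, 7] cursor@1
After 2 (insert_after(36)): list=[1, 36, 4, 8, 3, 7] cursor@1
After 3 (delete_current): list=[36, 4, 8, 3, 7] cursor@36
After 4 (delete_current): list=[4, 8, 3, 7] cursor@4
After 5 (next): list=[4, 8, 3, 7] cursor@8
After 6 (delete_current): list=[4, 3, 7] cursor@3
After 7 (insert_before(91)): list=[4, 91, 3, 7] cursor@3

Answer: 4 3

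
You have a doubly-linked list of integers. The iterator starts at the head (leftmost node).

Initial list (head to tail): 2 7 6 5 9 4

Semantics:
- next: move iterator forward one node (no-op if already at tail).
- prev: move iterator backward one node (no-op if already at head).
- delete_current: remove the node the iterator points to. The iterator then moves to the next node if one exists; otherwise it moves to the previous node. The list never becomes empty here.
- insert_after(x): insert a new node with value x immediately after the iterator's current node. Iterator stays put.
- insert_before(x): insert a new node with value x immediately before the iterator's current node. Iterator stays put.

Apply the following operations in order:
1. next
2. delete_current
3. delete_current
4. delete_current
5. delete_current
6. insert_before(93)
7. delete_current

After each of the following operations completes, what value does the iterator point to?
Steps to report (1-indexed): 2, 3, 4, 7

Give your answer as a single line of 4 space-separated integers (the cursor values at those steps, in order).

Answer: 6 5 9 93

Derivation:
After 1 (next): list=[2, 7, 6, 5, 9, 4] cursor@7
After 2 (delete_current): list=[2, 6, 5, 9, 4] cursor@6
After 3 (delete_current): list=[2, 5, 9, 4] cursor@5
After 4 (delete_current): list=[2, 9, 4] cursor@9
After 5 (delete_current): list=[2, 4] cursor@4
After 6 (insert_before(93)): list=[2, 93, 4] cursor@4
After 7 (delete_current): list=[2, 93] cursor@93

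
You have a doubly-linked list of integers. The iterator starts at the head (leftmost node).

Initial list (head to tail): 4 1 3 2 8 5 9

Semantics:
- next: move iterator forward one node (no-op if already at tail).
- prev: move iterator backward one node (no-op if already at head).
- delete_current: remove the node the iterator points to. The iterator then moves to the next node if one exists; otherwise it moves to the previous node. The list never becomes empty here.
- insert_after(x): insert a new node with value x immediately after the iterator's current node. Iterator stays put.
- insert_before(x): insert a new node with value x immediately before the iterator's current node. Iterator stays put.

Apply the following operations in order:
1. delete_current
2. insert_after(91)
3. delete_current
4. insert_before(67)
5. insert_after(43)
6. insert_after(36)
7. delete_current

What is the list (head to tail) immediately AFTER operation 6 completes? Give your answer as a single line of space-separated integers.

After 1 (delete_current): list=[1, 3, 2, 8, 5, 9] cursor@1
After 2 (insert_after(91)): list=[1, 91, 3, 2, 8, 5, 9] cursor@1
After 3 (delete_current): list=[91, 3, 2, 8, 5, 9] cursor@91
After 4 (insert_before(67)): list=[67, 91, 3, 2, 8, 5, 9] cursor@91
After 5 (insert_after(43)): list=[67, 91, 43, 3, 2, 8, 5, 9] cursor@91
After 6 (insert_after(36)): list=[67, 91, 36, 43, 3, 2, 8, 5, 9] cursor@91

Answer: 67 91 36 43 3 2 8 5 9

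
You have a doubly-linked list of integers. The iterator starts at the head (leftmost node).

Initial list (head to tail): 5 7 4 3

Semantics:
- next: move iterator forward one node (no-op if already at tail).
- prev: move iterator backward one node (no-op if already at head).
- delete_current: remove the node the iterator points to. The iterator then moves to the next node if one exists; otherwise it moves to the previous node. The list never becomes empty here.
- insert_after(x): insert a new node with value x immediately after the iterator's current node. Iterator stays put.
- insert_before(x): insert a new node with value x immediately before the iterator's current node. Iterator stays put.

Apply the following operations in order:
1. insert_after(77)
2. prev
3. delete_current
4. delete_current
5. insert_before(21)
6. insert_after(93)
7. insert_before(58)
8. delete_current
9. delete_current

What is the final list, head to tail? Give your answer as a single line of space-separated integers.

After 1 (insert_after(77)): list=[5, 77, 7, 4, 3] cursor@5
After 2 (prev): list=[5, 77, 7, 4, 3] cursor@5
After 3 (delete_current): list=[77, 7, 4, 3] cursor@77
After 4 (delete_current): list=[7, 4, 3] cursor@7
After 5 (insert_before(21)): list=[21, 7, 4, 3] cursor@7
After 6 (insert_after(93)): list=[21, 7, 93, 4, 3] cursor@7
After 7 (insert_before(58)): list=[21, 58, 7, 93, 4, 3] cursor@7
After 8 (delete_current): list=[21, 58, 93, 4, 3] cursor@93
After 9 (delete_current): list=[21, 58, 4, 3] cursor@4

Answer: 21 58 4 3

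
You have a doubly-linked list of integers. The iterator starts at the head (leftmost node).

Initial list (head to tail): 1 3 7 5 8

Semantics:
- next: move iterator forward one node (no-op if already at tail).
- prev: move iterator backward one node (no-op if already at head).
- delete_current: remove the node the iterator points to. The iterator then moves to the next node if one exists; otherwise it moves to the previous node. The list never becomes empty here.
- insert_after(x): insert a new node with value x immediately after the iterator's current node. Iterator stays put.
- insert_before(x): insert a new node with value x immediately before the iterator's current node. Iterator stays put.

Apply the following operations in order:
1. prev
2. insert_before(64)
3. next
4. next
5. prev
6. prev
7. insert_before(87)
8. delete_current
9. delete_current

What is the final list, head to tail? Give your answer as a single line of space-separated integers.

Answer: 64 87 7 5 8

Derivation:
After 1 (prev): list=[1, 3, 7, 5, 8] cursor@1
After 2 (insert_before(64)): list=[64, 1, 3, 7, 5, 8] cursor@1
After 3 (next): list=[64, 1, 3, 7, 5, 8] cursor@3
After 4 (next): list=[64, 1, 3, 7, 5, 8] cursor@7
After 5 (prev): list=[64, 1, 3, 7, 5, 8] cursor@3
After 6 (prev): list=[64, 1, 3, 7, 5, 8] cursor@1
After 7 (insert_before(87)): list=[64, 87, 1, 3, 7, 5, 8] cursor@1
After 8 (delete_current): list=[64, 87, 3, 7, 5, 8] cursor@3
After 9 (delete_current): list=[64, 87, 7, 5, 8] cursor@7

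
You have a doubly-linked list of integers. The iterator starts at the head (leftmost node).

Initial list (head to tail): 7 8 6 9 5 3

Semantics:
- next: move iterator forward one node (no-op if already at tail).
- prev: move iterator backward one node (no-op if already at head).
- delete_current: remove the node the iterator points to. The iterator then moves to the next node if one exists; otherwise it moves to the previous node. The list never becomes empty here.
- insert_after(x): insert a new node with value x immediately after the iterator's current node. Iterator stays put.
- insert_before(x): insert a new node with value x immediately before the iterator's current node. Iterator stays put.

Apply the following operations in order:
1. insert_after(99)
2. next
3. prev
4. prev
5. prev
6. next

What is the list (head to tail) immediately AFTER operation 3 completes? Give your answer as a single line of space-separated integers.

After 1 (insert_after(99)): list=[7, 99, 8, 6, 9, 5, 3] cursor@7
After 2 (next): list=[7, 99, 8, 6, 9, 5, 3] cursor@99
After 3 (prev): list=[7, 99, 8, 6, 9, 5, 3] cursor@7

Answer: 7 99 8 6 9 5 3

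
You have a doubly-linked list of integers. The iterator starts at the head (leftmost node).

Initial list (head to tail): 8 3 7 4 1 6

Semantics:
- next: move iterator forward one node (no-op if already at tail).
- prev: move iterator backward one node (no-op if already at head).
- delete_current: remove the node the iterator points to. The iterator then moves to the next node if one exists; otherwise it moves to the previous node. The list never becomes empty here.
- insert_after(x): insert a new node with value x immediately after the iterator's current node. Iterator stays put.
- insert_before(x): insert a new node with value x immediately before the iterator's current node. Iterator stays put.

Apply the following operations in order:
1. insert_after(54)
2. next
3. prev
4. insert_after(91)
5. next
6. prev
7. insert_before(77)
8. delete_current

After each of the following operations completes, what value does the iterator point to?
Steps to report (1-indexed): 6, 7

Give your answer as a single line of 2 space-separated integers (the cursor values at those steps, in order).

After 1 (insert_after(54)): list=[8, 54, 3, 7, 4, 1, 6] cursor@8
After 2 (next): list=[8, 54, 3, 7, 4, 1, 6] cursor@54
After 3 (prev): list=[8, 54, 3, 7, 4, 1, 6] cursor@8
After 4 (insert_after(91)): list=[8, 91, 54, 3, 7, 4, 1, 6] cursor@8
After 5 (next): list=[8, 91, 54, 3, 7, 4, 1, 6] cursor@91
After 6 (prev): list=[8, 91, 54, 3, 7, 4, 1, 6] cursor@8
After 7 (insert_before(77)): list=[77, 8, 91, 54, 3, 7, 4, 1, 6] cursor@8
After 8 (delete_current): list=[77, 91, 54, 3, 7, 4, 1, 6] cursor@91

Answer: 8 8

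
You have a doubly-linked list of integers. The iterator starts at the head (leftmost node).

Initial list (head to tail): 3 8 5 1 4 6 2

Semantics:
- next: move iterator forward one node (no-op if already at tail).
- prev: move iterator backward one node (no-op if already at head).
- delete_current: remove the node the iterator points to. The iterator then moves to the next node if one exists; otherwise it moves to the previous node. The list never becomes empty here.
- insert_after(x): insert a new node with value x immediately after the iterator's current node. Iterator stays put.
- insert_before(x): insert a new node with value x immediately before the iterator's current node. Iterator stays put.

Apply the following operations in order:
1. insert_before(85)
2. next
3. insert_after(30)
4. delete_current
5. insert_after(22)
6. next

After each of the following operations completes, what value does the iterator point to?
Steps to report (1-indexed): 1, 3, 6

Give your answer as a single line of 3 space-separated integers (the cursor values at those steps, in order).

Answer: 3 8 22

Derivation:
After 1 (insert_before(85)): list=[85, 3, 8, 5, 1, 4, 6, 2] cursor@3
After 2 (next): list=[85, 3, 8, 5, 1, 4, 6, 2] cursor@8
After 3 (insert_after(30)): list=[85, 3, 8, 30, 5, 1, 4, 6, 2] cursor@8
After 4 (delete_current): list=[85, 3, 30, 5, 1, 4, 6, 2] cursor@30
After 5 (insert_after(22)): list=[85, 3, 30, 22, 5, 1, 4, 6, 2] cursor@30
After 6 (next): list=[85, 3, 30, 22, 5, 1, 4, 6, 2] cursor@22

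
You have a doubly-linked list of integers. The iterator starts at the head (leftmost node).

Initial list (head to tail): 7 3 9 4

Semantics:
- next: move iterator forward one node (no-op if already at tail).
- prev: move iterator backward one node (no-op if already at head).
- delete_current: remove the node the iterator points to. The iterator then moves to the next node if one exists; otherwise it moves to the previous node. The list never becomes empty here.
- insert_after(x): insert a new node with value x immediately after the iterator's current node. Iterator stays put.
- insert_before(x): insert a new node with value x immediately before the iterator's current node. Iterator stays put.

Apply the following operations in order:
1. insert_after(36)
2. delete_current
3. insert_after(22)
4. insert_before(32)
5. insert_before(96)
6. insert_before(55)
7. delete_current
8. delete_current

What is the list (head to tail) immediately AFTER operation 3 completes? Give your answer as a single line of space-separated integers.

Answer: 36 22 3 9 4

Derivation:
After 1 (insert_after(36)): list=[7, 36, 3, 9, 4] cursor@7
After 2 (delete_current): list=[36, 3, 9, 4] cursor@36
After 3 (insert_after(22)): list=[36, 22, 3, 9, 4] cursor@36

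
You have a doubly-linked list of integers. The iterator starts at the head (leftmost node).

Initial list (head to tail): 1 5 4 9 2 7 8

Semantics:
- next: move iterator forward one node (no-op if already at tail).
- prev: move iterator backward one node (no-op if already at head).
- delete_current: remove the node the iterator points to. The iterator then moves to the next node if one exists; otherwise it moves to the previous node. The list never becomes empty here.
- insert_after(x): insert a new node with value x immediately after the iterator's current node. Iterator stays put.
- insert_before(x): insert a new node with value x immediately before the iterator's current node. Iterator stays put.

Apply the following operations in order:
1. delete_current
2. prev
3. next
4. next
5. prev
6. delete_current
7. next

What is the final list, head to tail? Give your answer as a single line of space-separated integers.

Answer: 5 9 2 7 8

Derivation:
After 1 (delete_current): list=[5, 4, 9, 2, 7, 8] cursor@5
After 2 (prev): list=[5, 4, 9, 2, 7, 8] cursor@5
After 3 (next): list=[5, 4, 9, 2, 7, 8] cursor@4
After 4 (next): list=[5, 4, 9, 2, 7, 8] cursor@9
After 5 (prev): list=[5, 4, 9, 2, 7, 8] cursor@4
After 6 (delete_current): list=[5, 9, 2, 7, 8] cursor@9
After 7 (next): list=[5, 9, 2, 7, 8] cursor@2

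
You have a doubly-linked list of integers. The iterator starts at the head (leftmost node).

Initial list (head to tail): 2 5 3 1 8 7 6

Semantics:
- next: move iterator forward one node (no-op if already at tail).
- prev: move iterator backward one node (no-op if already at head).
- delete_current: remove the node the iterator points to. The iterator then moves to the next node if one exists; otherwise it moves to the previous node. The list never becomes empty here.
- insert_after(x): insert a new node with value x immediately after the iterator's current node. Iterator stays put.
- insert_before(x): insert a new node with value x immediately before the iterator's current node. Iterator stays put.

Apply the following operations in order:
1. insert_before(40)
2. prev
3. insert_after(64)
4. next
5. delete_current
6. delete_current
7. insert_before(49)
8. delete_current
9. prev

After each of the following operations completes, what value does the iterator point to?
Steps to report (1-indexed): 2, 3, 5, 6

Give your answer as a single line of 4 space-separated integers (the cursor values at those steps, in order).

After 1 (insert_before(40)): list=[40, 2, 5, 3, 1, 8, 7, 6] cursor@2
After 2 (prev): list=[40, 2, 5, 3, 1, 8, 7, 6] cursor@40
After 3 (insert_after(64)): list=[40, 64, 2, 5, 3, 1, 8, 7, 6] cursor@40
After 4 (next): list=[40, 64, 2, 5, 3, 1, 8, 7, 6] cursor@64
After 5 (delete_current): list=[40, 2, 5, 3, 1, 8, 7, 6] cursor@2
After 6 (delete_current): list=[40, 5, 3, 1, 8, 7, 6] cursor@5
After 7 (insert_before(49)): list=[40, 49, 5, 3, 1, 8, 7, 6] cursor@5
After 8 (delete_current): list=[40, 49, 3, 1, 8, 7, 6] cursor@3
After 9 (prev): list=[40, 49, 3, 1, 8, 7, 6] cursor@49

Answer: 40 40 2 5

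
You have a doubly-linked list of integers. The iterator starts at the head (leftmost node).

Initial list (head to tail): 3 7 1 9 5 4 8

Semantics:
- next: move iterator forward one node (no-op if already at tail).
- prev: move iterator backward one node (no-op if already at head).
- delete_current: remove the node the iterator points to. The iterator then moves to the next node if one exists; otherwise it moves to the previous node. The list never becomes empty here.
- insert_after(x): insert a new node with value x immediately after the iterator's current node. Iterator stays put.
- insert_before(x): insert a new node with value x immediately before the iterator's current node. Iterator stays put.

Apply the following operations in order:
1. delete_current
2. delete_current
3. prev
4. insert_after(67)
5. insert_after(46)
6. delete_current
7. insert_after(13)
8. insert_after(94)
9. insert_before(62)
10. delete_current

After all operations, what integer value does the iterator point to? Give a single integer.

Answer: 94

Derivation:
After 1 (delete_current): list=[7, 1, 9, 5, 4, 8] cursor@7
After 2 (delete_current): list=[1, 9, 5, 4, 8] cursor@1
After 3 (prev): list=[1, 9, 5, 4, 8] cursor@1
After 4 (insert_after(67)): list=[1, 67, 9, 5, 4, 8] cursor@1
After 5 (insert_after(46)): list=[1, 46, 67, 9, 5, 4, 8] cursor@1
After 6 (delete_current): list=[46, 67, 9, 5, 4, 8] cursor@46
After 7 (insert_after(13)): list=[46, 13, 67, 9, 5, 4, 8] cursor@46
After 8 (insert_after(94)): list=[46, 94, 13, 67, 9, 5, 4, 8] cursor@46
After 9 (insert_before(62)): list=[62, 46, 94, 13, 67, 9, 5, 4, 8] cursor@46
After 10 (delete_current): list=[62, 94, 13, 67, 9, 5, 4, 8] cursor@94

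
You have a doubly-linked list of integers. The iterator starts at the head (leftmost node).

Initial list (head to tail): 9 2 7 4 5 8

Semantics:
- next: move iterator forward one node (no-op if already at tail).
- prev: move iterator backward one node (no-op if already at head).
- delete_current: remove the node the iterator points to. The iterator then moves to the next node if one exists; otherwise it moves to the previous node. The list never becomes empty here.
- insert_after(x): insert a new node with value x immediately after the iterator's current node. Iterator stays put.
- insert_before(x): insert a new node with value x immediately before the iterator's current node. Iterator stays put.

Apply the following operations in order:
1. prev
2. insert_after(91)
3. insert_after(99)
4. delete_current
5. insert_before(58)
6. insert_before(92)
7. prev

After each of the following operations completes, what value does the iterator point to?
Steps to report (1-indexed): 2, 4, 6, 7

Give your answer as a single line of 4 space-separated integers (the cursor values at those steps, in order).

After 1 (prev): list=[9, 2, 7, 4, 5, 8] cursor@9
After 2 (insert_after(91)): list=[9, 91, 2, 7, 4, 5, 8] cursor@9
After 3 (insert_after(99)): list=[9, 99, 91, 2, 7, 4, 5, 8] cursor@9
After 4 (delete_current): list=[99, 91, 2, 7, 4, 5, 8] cursor@99
After 5 (insert_before(58)): list=[58, 99, 91, 2, 7, 4, 5, 8] cursor@99
After 6 (insert_before(92)): list=[58, 92, 99, 91, 2, 7, 4, 5, 8] cursor@99
After 7 (prev): list=[58, 92, 99, 91, 2, 7, 4, 5, 8] cursor@92

Answer: 9 99 99 92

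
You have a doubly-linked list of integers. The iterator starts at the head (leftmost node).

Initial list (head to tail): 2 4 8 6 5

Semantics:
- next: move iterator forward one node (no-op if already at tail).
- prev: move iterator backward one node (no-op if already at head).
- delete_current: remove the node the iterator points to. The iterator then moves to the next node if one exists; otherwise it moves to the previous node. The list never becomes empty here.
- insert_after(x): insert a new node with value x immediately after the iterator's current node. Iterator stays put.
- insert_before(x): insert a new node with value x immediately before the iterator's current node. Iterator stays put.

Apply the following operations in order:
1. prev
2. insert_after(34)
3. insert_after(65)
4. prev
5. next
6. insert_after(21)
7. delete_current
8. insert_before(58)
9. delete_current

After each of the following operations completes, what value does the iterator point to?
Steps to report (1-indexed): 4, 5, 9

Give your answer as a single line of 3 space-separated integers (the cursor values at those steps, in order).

Answer: 2 65 34

Derivation:
After 1 (prev): list=[2, 4, 8, 6, 5] cursor@2
After 2 (insert_after(34)): list=[2, 34, 4, 8, 6, 5] cursor@2
After 3 (insert_after(65)): list=[2, 65, 34, 4, 8, 6, 5] cursor@2
After 4 (prev): list=[2, 65, 34, 4, 8, 6, 5] cursor@2
After 5 (next): list=[2, 65, 34, 4, 8, 6, 5] cursor@65
After 6 (insert_after(21)): list=[2, 65, 21, 34, 4, 8, 6, 5] cursor@65
After 7 (delete_current): list=[2, 21, 34, 4, 8, 6, 5] cursor@21
After 8 (insert_before(58)): list=[2, 58, 21, 34, 4, 8, 6, 5] cursor@21
After 9 (delete_current): list=[2, 58, 34, 4, 8, 6, 5] cursor@34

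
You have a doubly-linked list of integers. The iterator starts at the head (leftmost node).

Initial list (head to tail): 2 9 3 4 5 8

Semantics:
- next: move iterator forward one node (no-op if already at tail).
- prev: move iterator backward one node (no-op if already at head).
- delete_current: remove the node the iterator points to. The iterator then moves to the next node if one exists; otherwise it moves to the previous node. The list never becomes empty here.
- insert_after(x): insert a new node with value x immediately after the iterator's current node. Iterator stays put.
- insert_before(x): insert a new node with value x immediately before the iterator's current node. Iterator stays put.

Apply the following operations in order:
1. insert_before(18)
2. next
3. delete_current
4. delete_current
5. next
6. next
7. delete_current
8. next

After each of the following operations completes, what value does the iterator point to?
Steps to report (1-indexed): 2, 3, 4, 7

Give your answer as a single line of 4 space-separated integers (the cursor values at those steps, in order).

After 1 (insert_before(18)): list=[18, 2, 9, 3, 4, 5, 8] cursor@2
After 2 (next): list=[18, 2, 9, 3, 4, 5, 8] cursor@9
After 3 (delete_current): list=[18, 2, 3, 4, 5, 8] cursor@3
After 4 (delete_current): list=[18, 2, 4, 5, 8] cursor@4
After 5 (next): list=[18, 2, 4, 5, 8] cursor@5
After 6 (next): list=[18, 2, 4, 5, 8] cursor@8
After 7 (delete_current): list=[18, 2, 4, 5] cursor@5
After 8 (next): list=[18, 2, 4, 5] cursor@5

Answer: 9 3 4 5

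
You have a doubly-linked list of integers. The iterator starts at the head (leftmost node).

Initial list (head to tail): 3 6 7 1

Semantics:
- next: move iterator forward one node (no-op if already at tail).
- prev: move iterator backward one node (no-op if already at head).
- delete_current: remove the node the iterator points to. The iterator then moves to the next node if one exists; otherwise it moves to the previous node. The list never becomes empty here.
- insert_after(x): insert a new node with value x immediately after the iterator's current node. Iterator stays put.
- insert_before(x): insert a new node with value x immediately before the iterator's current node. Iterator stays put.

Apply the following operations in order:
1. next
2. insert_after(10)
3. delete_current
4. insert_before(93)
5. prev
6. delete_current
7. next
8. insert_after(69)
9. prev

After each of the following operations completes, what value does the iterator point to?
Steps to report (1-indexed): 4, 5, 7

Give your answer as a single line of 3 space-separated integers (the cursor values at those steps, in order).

After 1 (next): list=[3, 6, 7, 1] cursor@6
After 2 (insert_after(10)): list=[3, 6, 10, 7, 1] cursor@6
After 3 (delete_current): list=[3, 10, 7, 1] cursor@10
After 4 (insert_before(93)): list=[3, 93, 10, 7, 1] cursor@10
After 5 (prev): list=[3, 93, 10, 7, 1] cursor@93
After 6 (delete_current): list=[3, 10, 7, 1] cursor@10
After 7 (next): list=[3, 10, 7, 1] cursor@7
After 8 (insert_after(69)): list=[3, 10, 7, 69, 1] cursor@7
After 9 (prev): list=[3, 10, 7, 69, 1] cursor@10

Answer: 10 93 7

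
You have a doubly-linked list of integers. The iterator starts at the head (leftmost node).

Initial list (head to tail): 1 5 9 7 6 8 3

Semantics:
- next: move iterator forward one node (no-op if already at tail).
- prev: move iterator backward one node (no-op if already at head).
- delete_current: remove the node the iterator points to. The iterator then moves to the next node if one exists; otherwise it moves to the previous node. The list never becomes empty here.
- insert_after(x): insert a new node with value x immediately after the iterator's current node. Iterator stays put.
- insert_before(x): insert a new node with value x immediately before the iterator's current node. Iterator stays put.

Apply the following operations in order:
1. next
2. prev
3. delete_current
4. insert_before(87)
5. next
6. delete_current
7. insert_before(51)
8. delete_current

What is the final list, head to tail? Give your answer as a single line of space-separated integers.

After 1 (next): list=[1, 5, 9, 7, 6, 8, 3] cursor@5
After 2 (prev): list=[1, 5, 9, 7, 6, 8, 3] cursor@1
After 3 (delete_current): list=[5, 9, 7, 6, 8, 3] cursor@5
After 4 (insert_before(87)): list=[87, 5, 9, 7, 6, 8, 3] cursor@5
After 5 (next): list=[87, 5, 9, 7, 6, 8, 3] cursor@9
After 6 (delete_current): list=[87, 5, 7, 6, 8, 3] cursor@7
After 7 (insert_before(51)): list=[87, 5, 51, 7, 6, 8, 3] cursor@7
After 8 (delete_current): list=[87, 5, 51, 6, 8, 3] cursor@6

Answer: 87 5 51 6 8 3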